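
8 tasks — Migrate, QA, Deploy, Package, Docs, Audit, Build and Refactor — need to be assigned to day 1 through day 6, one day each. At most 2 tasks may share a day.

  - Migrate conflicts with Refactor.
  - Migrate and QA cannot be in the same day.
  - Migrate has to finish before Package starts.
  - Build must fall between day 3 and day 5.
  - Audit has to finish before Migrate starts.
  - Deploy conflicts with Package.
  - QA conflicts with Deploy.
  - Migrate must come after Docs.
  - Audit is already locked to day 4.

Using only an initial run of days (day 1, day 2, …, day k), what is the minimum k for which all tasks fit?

6

The precedence chain requires at least 3 distinct days.
With at most 2 per day and 8 tasks, at least 4 days are needed.
Propagating the time windows through the other constraints, Package can't land before day 6, so the schedule must run through at least day 6.
6 works (last occupied day: day 6): for example Build -> day 3, Migrate -> day 5, Package -> day 6, QA -> day 1, Docs -> day 1, Audit -> day 4, Deploy -> day 2, Refactor -> day 2.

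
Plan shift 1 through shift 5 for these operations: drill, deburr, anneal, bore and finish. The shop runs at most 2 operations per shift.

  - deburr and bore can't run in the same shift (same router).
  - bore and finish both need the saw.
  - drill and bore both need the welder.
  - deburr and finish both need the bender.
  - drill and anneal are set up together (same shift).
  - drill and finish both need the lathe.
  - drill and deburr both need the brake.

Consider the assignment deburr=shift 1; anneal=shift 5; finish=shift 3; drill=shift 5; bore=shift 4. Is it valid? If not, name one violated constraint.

drill and deburr both need the brake — holds.
The shop runs at most 2 operations per shift — holds.
drill and anneal are set up together (same shift) — holds.
drill and finish both need the lathe — holds.
bore and finish both need the saw — holds.
deburr and finish both need the bender — holds.
deburr and bore can't run in the same shift (same router) — holds.
drill and bore both need the welder — holds.

Yes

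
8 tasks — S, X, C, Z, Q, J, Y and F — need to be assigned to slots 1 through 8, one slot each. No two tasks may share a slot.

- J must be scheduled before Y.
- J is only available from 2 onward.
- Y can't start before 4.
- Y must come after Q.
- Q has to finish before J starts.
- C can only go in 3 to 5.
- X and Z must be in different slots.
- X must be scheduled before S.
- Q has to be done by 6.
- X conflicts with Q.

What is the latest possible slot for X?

Downstream work caps X at 7.
X at 7 is achievable: C=3, F=6, J=2, X=7, Z=5, Q=1, S=8, Y=4.

7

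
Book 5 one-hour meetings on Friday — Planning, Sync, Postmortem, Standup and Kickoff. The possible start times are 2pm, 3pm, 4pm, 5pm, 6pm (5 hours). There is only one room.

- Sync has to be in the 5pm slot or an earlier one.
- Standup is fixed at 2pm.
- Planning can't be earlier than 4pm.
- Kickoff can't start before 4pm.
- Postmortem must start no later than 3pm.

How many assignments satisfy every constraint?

Enumerating: Sync in 5pm, Kickoff in 6pm, Standup in 2pm, Postmortem in 3pm, Planning in 4pm | Standup -> 2pm; Planning -> 5pm; Postmortem -> 3pm; Sync -> 4pm; Kickoff -> 6pm | Kickoff -> 4pm, Postmortem -> 3pm, Sync -> 5pm, Standup -> 2pm, Planning -> 6pm | Standup=2pm; Planning=6pm; Sync=4pm; Kickoff=5pm; Postmortem=3pm.

4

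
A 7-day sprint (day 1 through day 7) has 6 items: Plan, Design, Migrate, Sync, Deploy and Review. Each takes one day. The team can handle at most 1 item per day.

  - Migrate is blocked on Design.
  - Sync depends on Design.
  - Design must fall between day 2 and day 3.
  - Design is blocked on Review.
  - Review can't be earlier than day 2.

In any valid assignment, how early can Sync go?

day 4

Precedence pushes Sync to at least day 4.
Sync at day 4 is achievable: Sync in day 4, Design in day 3, Migrate in day 5, Deploy in day 6, Review in day 2, Plan in day 1.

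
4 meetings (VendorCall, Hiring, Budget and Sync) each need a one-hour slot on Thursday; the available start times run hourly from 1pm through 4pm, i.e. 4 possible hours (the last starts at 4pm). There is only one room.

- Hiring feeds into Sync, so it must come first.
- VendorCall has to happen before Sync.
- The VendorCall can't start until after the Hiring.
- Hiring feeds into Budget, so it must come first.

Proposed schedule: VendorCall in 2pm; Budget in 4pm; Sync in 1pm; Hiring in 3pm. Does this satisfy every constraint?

Hiring feeds into Sync, so it must come first — violated.
Hiring feeds into Budget, so it must come first — holds.
VendorCall has to happen before Sync — violated.
The VendorCall can't start until after the Hiring — violated.
There is only one room — holds.

No. Hiring feeds into Sync, so it must come first is not satisfied.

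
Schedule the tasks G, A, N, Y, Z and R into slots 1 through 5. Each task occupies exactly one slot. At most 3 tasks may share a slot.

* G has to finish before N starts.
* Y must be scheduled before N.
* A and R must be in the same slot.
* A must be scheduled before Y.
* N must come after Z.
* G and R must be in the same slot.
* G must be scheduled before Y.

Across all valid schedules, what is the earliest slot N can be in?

3

Precedence pushes N to at least 3.
N at 3 is achievable: G -> 1; Z -> 2; Y -> 2; A -> 1; N -> 3; R -> 1.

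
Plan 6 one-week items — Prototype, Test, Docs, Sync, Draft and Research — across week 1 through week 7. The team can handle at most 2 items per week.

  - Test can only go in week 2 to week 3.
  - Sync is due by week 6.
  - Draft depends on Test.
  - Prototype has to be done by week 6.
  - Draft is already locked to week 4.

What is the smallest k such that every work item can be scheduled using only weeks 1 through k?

The precedence chain requires at least 2 distinct weeks.
With at most 2 per week and 6 work items, at least 3 weeks are needed.
Draft can't be placed before week 4, so the schedule must run through at least week 4.
4 works (last occupied week: week 4): for example Test in week 2; Prototype in week 1; Sync in week 2; Research in week 3; Docs in week 1; Draft in week 4.

4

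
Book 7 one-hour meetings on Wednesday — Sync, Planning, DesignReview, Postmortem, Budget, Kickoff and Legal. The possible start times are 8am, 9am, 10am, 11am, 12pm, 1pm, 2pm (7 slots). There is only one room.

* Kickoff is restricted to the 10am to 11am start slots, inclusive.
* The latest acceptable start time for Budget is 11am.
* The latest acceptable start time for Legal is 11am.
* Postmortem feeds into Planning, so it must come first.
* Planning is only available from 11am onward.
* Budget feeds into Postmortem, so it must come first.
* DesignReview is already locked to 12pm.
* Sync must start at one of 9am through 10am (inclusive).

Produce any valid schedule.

DesignReview in 12pm; Planning in 2pm; Postmortem in 1pm; Budget in 8am; Sync in 9am; Legal in 11am; Kickoff in 10am

Checking: Postmortem(1pm) before Planning(2pm); Budget(8am) before Postmortem(1pm); Kickoff=10am in [10am,11am]; Planning=2pm in [11am,2pm]; Sync=9am in [9am,10am]; Legal=11am in [8am,11am]; DesignReview=12pm in [12pm,12pm]; Budget=8am in [8am,11am]; max 1 per slot (cap 1).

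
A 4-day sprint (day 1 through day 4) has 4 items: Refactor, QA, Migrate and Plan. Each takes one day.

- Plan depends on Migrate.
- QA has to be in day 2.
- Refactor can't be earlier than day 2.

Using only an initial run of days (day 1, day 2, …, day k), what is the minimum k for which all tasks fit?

The precedence chain requires at least 2 distinct days.
2 works (last occupied day: day 2): for example Migrate=day 1; Refactor=day 2; Plan=day 2; QA=day 2.

2 days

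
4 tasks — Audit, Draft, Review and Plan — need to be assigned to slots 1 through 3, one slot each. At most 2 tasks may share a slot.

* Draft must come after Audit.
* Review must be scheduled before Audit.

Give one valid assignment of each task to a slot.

Draft in 3, Plan in 1, Audit in 2, Review in 1

Checking: Audit(2) before Draft(3); Review(1) before Audit(2); max 2 per slot (cap 2).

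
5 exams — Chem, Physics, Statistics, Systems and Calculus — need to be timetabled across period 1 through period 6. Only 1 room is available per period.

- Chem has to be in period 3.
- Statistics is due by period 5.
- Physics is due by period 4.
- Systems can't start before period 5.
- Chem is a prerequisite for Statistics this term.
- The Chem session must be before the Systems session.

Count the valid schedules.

Splitting on Physics: it can be period 1 (6), period 2 (6), period 4 (2). Listing each branch's schedules as (Chem, Statistics, Systems, Calculus) by period number:
Physics=period 1: (3,4,5,2) (3,4,5,6) (3,4,6,2) (3,4,6,5) (3,5,6,2) (3,5,6,4) — 6.
Physics=period 2: (3,4,5,1) (3,4,5,6) (3,4,6,1) (3,4,6,5) (3,5,6,1) (3,5,6,4) — 6.
Physics=period 4: (3,5,6,1) (3,5,6,2) — 2.
Summing: 6 + 6 + 2 = 14.

14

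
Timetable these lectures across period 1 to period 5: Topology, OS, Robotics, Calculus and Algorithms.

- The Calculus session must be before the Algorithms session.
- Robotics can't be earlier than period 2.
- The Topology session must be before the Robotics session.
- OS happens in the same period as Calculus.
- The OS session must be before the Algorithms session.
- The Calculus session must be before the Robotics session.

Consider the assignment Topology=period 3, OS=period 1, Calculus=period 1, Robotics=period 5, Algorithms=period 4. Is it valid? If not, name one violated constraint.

The Calculus session must be before the Algorithms session — holds.
The Topology session must be before the Robotics session — holds.
The OS session must be before the Algorithms session — holds.
OS happens in the same period as Calculus — holds.
Robotics can't be earlier than period 2 — holds.
The Calculus session must be before the Robotics session — holds.

Valid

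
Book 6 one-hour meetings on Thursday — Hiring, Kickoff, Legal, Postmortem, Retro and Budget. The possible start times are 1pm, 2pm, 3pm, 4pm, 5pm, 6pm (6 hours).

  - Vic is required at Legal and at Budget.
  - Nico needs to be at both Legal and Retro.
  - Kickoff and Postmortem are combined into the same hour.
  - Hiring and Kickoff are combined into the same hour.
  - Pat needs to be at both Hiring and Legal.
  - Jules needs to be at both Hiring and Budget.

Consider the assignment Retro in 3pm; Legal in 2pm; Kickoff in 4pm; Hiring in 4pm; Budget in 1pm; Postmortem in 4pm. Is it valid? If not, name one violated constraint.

Hiring and Kickoff are combined into the same hour — holds.
Jules needs to be at both Hiring and Budget — holds.
Nico needs to be at both Legal and Retro — holds.
Kickoff and Postmortem are combined into the same hour — holds.
Vic is required at Legal and at Budget — holds.
Pat needs to be at both Hiring and Legal — holds.

Valid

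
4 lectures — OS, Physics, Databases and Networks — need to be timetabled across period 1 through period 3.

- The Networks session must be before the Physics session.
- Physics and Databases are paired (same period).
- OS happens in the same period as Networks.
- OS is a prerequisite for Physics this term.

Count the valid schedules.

3

Enumerating: Databases in period 2; Physics in period 2; OS in period 1; Networks in period 1 | Physics -> period 3, Networks -> period 1, OS -> period 1, Databases -> period 3 | OS in period 2, Physics in period 3, Databases in period 3, Networks in period 2.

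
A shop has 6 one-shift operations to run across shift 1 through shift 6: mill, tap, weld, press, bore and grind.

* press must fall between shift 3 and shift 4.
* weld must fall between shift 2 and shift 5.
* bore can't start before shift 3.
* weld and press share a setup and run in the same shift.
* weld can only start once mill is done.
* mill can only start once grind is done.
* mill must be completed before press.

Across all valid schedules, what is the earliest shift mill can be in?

shift 2

Precedence pushes mill to at least shift 2; downstream work caps mill at shift 3.
mill at shift 2 is achievable: weld -> shift 3; press -> shift 3; bore -> shift 3; grind -> shift 1; tap -> shift 1; mill -> shift 2.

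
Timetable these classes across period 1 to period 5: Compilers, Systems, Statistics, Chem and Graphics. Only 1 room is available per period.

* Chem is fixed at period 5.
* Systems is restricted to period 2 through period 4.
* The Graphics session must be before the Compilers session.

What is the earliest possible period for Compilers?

period 2

Precedence pushes Compilers to at least period 2.
Compilers at period 2 is achievable: Graphics in period 1, Systems in period 3, Statistics in period 4, Compilers in period 2, Chem in period 5.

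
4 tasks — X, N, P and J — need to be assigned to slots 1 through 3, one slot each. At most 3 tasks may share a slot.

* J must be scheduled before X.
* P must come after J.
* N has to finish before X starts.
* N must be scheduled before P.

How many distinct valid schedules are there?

7

Splitting on X: it can be 2 (2), 3 (5). Listing each branch's schedules as (N, P, J):
X=2: (1,2,1) (1,3,1) — 2.
X=3: (1,2,1) (1,3,1) (1,3,2) (2,3,1) (2,3,2) — 5.
Summing: 2 + 5 = 7.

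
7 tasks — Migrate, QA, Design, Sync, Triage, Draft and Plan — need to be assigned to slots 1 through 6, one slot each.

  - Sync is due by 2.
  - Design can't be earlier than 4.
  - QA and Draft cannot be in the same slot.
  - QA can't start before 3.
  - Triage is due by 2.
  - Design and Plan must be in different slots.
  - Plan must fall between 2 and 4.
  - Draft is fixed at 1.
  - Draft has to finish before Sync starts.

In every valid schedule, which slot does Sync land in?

2

Precedence pushes Sync to at least 2; Sync's own window allows nothing later than 2.
So Sync is pinned to 2.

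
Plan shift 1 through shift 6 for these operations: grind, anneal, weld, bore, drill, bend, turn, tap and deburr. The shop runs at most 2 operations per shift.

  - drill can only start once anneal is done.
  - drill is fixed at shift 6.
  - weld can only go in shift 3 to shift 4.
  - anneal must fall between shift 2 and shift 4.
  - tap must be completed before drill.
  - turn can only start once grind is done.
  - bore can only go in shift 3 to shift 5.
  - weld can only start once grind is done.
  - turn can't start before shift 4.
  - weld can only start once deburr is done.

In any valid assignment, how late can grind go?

shift 3

Downstream work caps grind at shift 3.
grind at shift 3 is achievable: deburr -> shift 1, grind -> shift 3, drill -> shift 6, tap -> shift 1, bore -> shift 3, turn -> shift 4, bend -> shift 2, weld -> shift 4, anneal -> shift 2.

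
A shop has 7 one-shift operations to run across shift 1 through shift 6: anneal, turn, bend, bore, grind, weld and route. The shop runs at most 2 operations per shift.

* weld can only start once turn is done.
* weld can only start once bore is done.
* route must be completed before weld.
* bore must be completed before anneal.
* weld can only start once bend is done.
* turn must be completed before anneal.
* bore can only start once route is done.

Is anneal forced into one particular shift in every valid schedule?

anneal can be shift 3 (e.g. bend in shift 2; grind in shift 4; anneal in shift 3; bore in shift 2; turn in shift 1; weld in shift 3; route in shift 1) or shift 4 (e.g. grind=shift 3, anneal=shift 4, bore=shift 2, bend=shift 2, route=shift 1, weld=shift 3, turn=shift 1).

No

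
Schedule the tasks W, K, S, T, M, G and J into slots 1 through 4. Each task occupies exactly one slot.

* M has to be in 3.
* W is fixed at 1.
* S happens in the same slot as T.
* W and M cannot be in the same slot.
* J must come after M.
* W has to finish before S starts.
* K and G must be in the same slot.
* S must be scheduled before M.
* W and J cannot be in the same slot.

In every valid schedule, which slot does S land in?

2

W is fixed at 1 and must come before S, so S is at least 2.
M is fixed at 3 and must come after S, so S is at most 2.
So S must be 2.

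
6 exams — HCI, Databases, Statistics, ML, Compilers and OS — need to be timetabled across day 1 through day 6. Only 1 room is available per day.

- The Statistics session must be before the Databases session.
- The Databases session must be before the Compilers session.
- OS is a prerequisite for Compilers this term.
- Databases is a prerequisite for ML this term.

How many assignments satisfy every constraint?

42

Splitting on Databases: it can be day 2 (12), day 3 (18), day 4 (12). Listing each branch's schedules as (HCI, Statistics, ML, Compilers, OS) by day number:
Databases=day 2: (3,1,4,6,5) (3,1,5,6,4) (3,1,6,5,4) (4,1,3,6,5) (4,1,5,6,3) (4,1,6,5,3) (5,1,3,6,4) (5,1,4,6,3) (5,1,6,4,3) (6,1,3,5,4) (6,1,4,5,3) (6,1,5,4,3) — 12.
Databases=day 3: (1,2,4,6,5) (1,2,5,6,4) (1,2,6,5,4) (2,1,4,6,5) (2,1,5,6,4) (2,1,6,5,4) (4,1,5,6,2) (4,1,6,5,2) (4,2,5,6,1) (4,2,6,5,1) (5,1,4,6,2) (5,1,6,4,2) (5,2,4,6,1) (5,2,6,4,1) (6,1,4,5,2) (6,1,5,4,2) (6,2,4,5,1) (6,2,5,4,1) — 18.
Databases=day 4: (1,2,5,6,3) (1,2,6,5,3) (1,3,5,6,2) (1,3,6,5,2) (2,1,5,6,3) (2,1,6,5,3) (2,3,5,6,1) (2,3,6,5,1) (3,1,5,6,2) (3,1,6,5,2) (3,2,5,6,1) (3,2,6,5,1) — 12.
Summing: 12 + 18 + 12 = 42.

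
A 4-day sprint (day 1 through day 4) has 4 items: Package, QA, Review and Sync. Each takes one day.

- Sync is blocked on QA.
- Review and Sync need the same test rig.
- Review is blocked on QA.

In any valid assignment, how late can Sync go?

Precedence pushes Sync to at least day 2.
Sync at day 4 is achievable: Sync -> day 4; Package -> day 1; QA -> day 1; Review -> day 2.

day 4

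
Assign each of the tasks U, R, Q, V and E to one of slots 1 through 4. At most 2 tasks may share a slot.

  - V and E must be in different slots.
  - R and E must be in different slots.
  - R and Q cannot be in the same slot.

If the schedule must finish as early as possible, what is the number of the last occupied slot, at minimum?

With at most 2 per slot and 5 tasks, at least 3 slots are needed.
3 works (last occupied slot: 3): for example R -> 1, U -> 1, V -> 2, E -> 3, Q -> 2.

slot 3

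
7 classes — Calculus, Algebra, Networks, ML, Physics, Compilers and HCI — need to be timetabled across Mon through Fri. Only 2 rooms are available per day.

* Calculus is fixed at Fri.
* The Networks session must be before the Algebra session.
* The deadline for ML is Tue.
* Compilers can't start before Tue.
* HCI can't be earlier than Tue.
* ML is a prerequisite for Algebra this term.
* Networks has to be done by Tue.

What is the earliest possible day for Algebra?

Precedence pushes Algebra to at least Tue.
Algebra at Tue is achievable: Calculus -> Fri, Networks -> Mon, Physics -> Wed, Compilers -> Tue, ML -> Mon, HCI -> Wed, Algebra -> Tue.

Tue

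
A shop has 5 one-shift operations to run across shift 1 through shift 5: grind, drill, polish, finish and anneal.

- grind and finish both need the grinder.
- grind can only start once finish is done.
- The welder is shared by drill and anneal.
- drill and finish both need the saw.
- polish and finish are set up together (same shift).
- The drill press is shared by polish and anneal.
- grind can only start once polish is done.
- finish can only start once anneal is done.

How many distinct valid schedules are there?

30

Splitting on grind: it can be shift 3 (3), shift 4 (9), shift 5 (18). Listing each branch's schedules as (drill, polish, finish, anneal) by shift number:
grind=shift 3: (3,2,2,1) (4,2,2,1) (5,2,2,1) — 3.
grind=shift 4: (1,3,3,2) (2,3,3,1) (3,2,2,1) (4,2,2,1) (4,3,3,1) (4,3,3,2) (5,2,2,1) (5,3,3,1) (5,3,3,2) — 9.
grind=shift 5: (1,3,3,2) (1,4,4,2) (1,4,4,3) (2,3,3,1) (2,4,4,1) (2,4,4,3) (3,2,2,1) (3,4,4,1) (3,4,4,2) (4,2,2,1) (4,3,3,1) (4,3,3,2) (5,2,2,1) (5,3,3,1) (5,3,3,2) (5,4,4,1) (5,4,4,2) (5,4,4,3) — 18.
Summing: 3 + 9 + 18 = 30.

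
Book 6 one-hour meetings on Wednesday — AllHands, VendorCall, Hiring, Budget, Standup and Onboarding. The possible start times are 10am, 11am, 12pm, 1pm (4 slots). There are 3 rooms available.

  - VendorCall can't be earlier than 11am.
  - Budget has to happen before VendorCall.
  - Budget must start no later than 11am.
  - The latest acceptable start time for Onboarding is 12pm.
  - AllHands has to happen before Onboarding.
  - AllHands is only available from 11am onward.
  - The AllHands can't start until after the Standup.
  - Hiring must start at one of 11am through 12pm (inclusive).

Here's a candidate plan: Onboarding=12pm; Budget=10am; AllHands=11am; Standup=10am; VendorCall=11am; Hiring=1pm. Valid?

Invalid. Hiring must start at one of 11am through 12pm (inclusive).

The latest acceptable start time for Onboarding is 12pm — holds.
Hiring must start at one of 11am through 12pm (inclusive) — violated.
There are 3 rooms available — holds.
VendorCall can't be earlier than 11am — holds.
Budget must start no later than 11am — holds.
The AllHands can't start until after the Standup — holds.
AllHands has to happen before Onboarding — holds.
Budget has to happen before VendorCall — holds.
AllHands is only available from 11am onward — holds.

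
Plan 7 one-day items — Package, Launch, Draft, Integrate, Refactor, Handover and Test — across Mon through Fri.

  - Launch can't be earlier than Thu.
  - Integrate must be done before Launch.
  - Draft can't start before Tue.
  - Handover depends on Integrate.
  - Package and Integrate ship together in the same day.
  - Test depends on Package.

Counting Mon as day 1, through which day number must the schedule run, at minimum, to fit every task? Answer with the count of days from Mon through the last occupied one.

4

The precedence chain requires at least 2 distinct days.
Launch can't be placed before Thu — that is day 4 counting from Mon — so the schedule must run through at least 4 days.
4 works (last occupied day: Thu): for example Package=Mon; Launch=Thu; Draft=Tue; Integrate=Mon; Handover=Tue; Test=Tue; Refactor=Mon.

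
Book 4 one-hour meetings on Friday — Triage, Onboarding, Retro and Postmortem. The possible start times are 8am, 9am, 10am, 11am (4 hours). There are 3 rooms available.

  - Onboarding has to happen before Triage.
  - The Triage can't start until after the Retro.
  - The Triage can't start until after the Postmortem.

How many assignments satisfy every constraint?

36

Splitting on Triage: it can be 9am (1), 10am (8), 11am (27). Listing each branch's schedules as (Onboarding, Retro, Postmortem):
Triage=9am: (8am,8am,8am) — 1.
Triage=10am: (8am,8am,8am) (8am,8am,9am) (8am,9am,8am) (8am,9am,9am) (9am,8am,8am) (9am,8am,9am) (9am,9am,8am) (9am,9am,9am) — 8.
Triage=11am: (8am,8am,8am) (8am,8am,9am) (8am,8am,10am) (8am,9am,8am) (8am,9am,9am) (8am,9am,10am) (8am,10am,8am) (8am,10am,9am) (8am,10am,10am) (9am,8am,8am) (9am,8am,9am) (9am,8am,10am) (9am,9am,8am) (9am,9am,9am) (9am,9am,10am) (9am,10am,8am) (9am,10am,9am) (9am,10am,10am) (10am,8am,8am) (10am,8am,9am) (10am,8am,10am) (10am,9am,8am) (10am,9am,9am) (10am,9am,10am) (10am,10am,8am) (10am,10am,9am) (10am,10am,10am) — 27.
Summing: 1 + 8 + 27 = 36.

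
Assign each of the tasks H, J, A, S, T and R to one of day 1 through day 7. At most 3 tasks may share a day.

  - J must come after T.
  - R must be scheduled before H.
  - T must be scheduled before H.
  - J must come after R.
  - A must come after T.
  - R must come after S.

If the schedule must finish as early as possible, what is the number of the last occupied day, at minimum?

The precedence chain requires at least 3 distinct days.
With at most 3 per day and 6 tasks, at least 2 days are needed.
3 works (last occupied day: day 3): for example A in day 2, T in day 1, S in day 1, R in day 2, J in day 3, H in day 3.

3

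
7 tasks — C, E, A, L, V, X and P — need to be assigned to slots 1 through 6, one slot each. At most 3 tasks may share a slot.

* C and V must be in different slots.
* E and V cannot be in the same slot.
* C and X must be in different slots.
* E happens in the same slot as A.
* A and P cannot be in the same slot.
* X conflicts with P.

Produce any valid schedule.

P -> 3, V -> 2, L -> 2, X -> 2, C -> 1, E -> 1, A -> 1

Checking: X(2) != P(3); C(1) != V(2); A(1) != P(3); C(1) != X(2); E(1) != V(2); E = A = 1; max 3 per slot (cap 3).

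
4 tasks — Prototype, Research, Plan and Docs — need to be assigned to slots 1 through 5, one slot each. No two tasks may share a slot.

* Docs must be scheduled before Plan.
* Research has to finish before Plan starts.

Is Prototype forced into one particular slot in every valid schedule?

Prototype can be 1 (e.g. Docs=3; Plan=4; Research=2; Prototype=1) or 2 (e.g. Plan -> 4, Research -> 1, Prototype -> 2, Docs -> 3).

No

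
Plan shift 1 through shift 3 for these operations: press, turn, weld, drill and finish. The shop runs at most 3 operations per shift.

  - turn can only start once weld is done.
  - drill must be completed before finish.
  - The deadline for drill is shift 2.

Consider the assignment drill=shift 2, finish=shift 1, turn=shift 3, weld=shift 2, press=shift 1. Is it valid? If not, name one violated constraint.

The deadline for drill is shift 2 — holds.
turn can only start once weld is done — holds.
drill must be completed before finish — violated.
The shop runs at most 3 operations per shift — holds.

Invalid. drill must be completed before finish.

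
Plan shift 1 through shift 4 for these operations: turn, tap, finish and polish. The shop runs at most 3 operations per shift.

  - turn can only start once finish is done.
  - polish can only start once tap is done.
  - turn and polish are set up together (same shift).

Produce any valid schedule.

finish=shift 1, tap=shift 1, polish=shift 2, turn=shift 2

Checking: finish(shift 1) before turn(shift 2); tap(shift 1) before polish(shift 2); turn = polish = shift 2; max 2 per shift (cap 3).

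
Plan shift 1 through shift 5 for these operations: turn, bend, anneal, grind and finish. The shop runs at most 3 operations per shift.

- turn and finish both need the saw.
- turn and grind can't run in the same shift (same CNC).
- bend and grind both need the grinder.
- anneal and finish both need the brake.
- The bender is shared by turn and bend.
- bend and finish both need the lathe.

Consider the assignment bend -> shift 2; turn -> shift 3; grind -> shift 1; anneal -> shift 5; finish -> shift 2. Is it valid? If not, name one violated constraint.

Invalid. bend and finish both need the lathe.

The shop runs at most 3 operations per shift — holds.
turn and grind can't run in the same shift (same CNC) — holds.
bend and grind both need the grinder — holds.
The bender is shared by turn and bend — holds.
bend and finish both need the lathe — violated.
turn and finish both need the saw — holds.
anneal and finish both need the brake — holds.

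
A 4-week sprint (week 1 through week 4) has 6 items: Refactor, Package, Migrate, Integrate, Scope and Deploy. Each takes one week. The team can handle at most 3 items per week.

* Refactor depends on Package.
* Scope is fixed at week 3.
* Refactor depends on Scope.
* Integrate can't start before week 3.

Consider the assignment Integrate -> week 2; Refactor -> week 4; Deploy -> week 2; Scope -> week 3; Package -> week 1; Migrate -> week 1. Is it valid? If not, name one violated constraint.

Refactor depends on Scope — holds.
Refactor depends on Package — holds.
The team can handle at most 3 items per week — holds.
Scope is fixed at week 3 — holds.
Integrate can't start before week 3 — violated.

No — it violates: Integrate can't start before week 3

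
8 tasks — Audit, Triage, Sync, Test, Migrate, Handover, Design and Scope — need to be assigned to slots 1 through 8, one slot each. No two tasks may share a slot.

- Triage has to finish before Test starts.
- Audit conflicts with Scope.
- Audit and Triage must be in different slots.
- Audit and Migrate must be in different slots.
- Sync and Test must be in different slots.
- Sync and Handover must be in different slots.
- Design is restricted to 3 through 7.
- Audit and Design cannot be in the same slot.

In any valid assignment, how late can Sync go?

Sync at 8 is achievable: Triage -> 1, Migrate -> 5, Design -> 3, Handover -> 6, Test -> 2, Scope -> 7, Sync -> 8, Audit -> 4.

8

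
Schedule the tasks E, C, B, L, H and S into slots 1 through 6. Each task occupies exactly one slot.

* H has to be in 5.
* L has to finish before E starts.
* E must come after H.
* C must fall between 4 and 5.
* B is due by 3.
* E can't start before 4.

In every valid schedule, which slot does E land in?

6

E is available from 4; precedence pushes E to at least 6.
So E is pinned to 6.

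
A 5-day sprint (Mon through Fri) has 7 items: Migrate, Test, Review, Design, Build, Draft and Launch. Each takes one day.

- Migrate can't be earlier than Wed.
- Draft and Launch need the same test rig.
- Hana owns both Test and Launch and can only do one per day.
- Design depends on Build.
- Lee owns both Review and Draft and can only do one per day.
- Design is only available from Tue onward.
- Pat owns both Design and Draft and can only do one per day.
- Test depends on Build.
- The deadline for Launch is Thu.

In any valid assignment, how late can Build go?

Downstream work caps Build at Thu.
Build at Thu is achievable: Build in Thu; Migrate in Wed; Test in Fri; Review in Mon; Design in Fri; Draft in Tue; Launch in Mon.

Thu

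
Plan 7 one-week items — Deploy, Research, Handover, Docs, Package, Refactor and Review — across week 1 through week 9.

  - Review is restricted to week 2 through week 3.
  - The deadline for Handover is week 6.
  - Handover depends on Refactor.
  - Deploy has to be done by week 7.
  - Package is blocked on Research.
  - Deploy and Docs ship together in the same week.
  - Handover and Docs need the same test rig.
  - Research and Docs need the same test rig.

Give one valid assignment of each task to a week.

Research -> week 2, Deploy -> week 1, Refactor -> week 1, Package -> week 3, Docs -> week 1, Review -> week 2, Handover -> week 2

Checking: Refactor(week 1) before Handover(week 2); Research(week 2) before Package(week 3); Research(week 2) != Docs(week 1); Handover(week 2) != Docs(week 1); Deploy = Docs = week 1; Review=week 2 in [week 2,week 3]; Handover=week 2 in [week 1,week 6]; Deploy=week 1 in [week 1,week 7].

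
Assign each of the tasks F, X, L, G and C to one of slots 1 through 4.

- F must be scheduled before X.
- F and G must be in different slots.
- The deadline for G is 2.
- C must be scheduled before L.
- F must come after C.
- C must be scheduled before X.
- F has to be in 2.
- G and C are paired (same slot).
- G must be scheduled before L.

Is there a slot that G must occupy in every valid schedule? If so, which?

G's window is 1–2.
F is fixed at 2, and G can't share a slot with F.
So G must be 1.

1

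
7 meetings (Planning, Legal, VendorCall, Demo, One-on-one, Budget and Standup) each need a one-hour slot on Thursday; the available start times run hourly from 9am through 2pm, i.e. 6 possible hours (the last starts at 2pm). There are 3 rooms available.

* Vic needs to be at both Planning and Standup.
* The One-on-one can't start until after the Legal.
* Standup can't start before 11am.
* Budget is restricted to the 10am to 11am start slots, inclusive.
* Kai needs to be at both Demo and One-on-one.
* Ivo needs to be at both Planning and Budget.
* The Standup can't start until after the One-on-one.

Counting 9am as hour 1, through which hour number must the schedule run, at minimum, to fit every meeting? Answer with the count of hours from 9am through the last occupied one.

The precedence chain requires at least 3 distinct hours.
With at most 3 per hour and 7 meetings, at least 3 hours are needed.
3 works (last occupied hour: 11am): for example Legal=9am; Budget=10am; One-on-one=10am; Demo=11am; Planning=9am; Standup=11am; VendorCall=9am.

3 hours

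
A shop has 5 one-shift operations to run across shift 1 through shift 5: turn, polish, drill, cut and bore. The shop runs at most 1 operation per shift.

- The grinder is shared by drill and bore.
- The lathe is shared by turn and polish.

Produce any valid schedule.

drill=shift 3; turn=shift 1; polish=shift 2; cut=shift 4; bore=shift 5

Checking: drill(shift 3) != bore(shift 5); turn(shift 1) != polish(shift 2); max 1 per shift (cap 1).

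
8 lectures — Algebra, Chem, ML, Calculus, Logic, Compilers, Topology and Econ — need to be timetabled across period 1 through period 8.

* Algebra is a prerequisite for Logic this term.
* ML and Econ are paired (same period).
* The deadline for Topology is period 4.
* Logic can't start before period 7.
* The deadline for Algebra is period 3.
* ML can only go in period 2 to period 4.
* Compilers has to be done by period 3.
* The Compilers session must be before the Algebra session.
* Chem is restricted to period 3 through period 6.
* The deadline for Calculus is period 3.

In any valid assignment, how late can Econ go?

period 4

Econ must be in the same period as ML, which can't be before period 2, so Econ is at least period 2; Econ must be in the same period as ML, which can't be after period 4, so Econ is at most period 4.
Econ at period 4 is achievable: Chem -> period 3; ML -> period 4; Logic -> period 7; Calculus -> period 1; Algebra -> period 2; Econ -> period 4; Compilers -> period 1; Topology -> period 1.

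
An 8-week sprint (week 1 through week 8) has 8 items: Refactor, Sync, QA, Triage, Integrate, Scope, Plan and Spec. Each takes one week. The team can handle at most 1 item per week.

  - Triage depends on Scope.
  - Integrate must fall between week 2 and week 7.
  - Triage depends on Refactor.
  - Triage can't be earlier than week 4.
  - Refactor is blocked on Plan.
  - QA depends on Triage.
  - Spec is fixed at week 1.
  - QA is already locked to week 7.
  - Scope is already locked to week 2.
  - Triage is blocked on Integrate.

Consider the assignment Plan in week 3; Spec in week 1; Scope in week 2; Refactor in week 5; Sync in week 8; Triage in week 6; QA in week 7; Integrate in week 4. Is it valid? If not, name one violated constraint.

Valid

Triage is blocked on Integrate — holds.
Triage depends on Refactor — holds.
QA depends on Triage — holds.
QA is already locked to week 7 — holds.
Triage depends on Scope — holds.
Refactor is blocked on Plan — holds.
The team can handle at most 1 item per week — holds.
Scope is already locked to week 2 — holds.
Integrate must fall between week 2 and week 7 — holds.
Triage can't be earlier than week 4 — holds.
Spec is fixed at week 1 — holds.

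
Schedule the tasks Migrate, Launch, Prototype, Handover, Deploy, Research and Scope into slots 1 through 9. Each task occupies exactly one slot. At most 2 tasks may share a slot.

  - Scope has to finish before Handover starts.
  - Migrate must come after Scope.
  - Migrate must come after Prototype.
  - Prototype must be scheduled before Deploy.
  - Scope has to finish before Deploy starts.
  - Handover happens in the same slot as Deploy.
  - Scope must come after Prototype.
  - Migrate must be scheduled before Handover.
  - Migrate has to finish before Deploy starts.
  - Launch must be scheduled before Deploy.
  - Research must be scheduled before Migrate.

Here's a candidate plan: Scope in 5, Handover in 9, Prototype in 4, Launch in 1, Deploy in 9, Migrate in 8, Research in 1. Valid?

Scope has to finish before Handover starts — holds.
Migrate must come after Prototype — holds.
At most 2 tasks may share a slot — holds.
Migrate must be scheduled before Handover — holds.
Migrate must come after Scope — holds.
Scope has to finish before Deploy starts — holds.
Launch must be scheduled before Deploy — holds.
Research must be scheduled before Migrate — holds.
Migrate has to finish before Deploy starts — holds.
Scope must come after Prototype — holds.
Prototype must be scheduled before Deploy — holds.
Handover happens in the same slot as Deploy — holds.

Yes, all constraints hold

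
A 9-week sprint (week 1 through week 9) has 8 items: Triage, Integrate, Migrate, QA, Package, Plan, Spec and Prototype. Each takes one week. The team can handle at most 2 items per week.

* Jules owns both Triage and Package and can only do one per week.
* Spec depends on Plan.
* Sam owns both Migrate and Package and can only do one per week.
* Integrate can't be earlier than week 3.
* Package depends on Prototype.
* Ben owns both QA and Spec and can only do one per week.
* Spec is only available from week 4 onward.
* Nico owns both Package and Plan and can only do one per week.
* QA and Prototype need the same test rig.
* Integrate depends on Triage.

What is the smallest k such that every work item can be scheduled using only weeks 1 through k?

4 weeks

The precedence chain requires at least 2 distinct weeks.
With at most 2 per week and 8 work items, at least 4 weeks are needed.
Spec can't be placed before week 4, so the schedule must run through at least week 4.
4 works (last occupied week: week 4): for example Integrate -> week 3, Migrate -> week 4, Plan -> week 3, Spec -> week 4, QA -> week 2, Prototype -> week 1, Package -> week 2, Triage -> week 1.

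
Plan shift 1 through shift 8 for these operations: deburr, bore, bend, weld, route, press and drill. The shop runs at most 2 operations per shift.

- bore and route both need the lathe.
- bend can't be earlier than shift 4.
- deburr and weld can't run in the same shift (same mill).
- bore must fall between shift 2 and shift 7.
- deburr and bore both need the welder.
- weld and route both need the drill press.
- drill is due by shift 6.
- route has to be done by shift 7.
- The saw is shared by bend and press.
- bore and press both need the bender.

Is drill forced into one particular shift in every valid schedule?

drill can be shift 1 (e.g. bend=shift 4; route=shift 1; bore=shift 2; deburr=shift 3; press=shift 3; drill=shift 1; weld=shift 2) or shift 2 (e.g. weld in shift 3, route in shift 1, drill in shift 2, press in shift 3, deburr in shift 1, bend in shift 4, bore in shift 2).

No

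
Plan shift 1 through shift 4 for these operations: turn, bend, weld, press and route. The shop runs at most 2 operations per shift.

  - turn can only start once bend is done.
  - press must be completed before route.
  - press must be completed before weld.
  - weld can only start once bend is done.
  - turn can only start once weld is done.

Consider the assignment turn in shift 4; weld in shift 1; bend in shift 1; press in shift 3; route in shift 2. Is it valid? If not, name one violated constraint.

No — it violates: press must be completed before weld

The shop runs at most 2 operations per shift — holds.
press must be completed before route — violated.
weld can only start once bend is done — violated.
turn can only start once weld is done — holds.
turn can only start once bend is done — holds.
press must be completed before weld — violated.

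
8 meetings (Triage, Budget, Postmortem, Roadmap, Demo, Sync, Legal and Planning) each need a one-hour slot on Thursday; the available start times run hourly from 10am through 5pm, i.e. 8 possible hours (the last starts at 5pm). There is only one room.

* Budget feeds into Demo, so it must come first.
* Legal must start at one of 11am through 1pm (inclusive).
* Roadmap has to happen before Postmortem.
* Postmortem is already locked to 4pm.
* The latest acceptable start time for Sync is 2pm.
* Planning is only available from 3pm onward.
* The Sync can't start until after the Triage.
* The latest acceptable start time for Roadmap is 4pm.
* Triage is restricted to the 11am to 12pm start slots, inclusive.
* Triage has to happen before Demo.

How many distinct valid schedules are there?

34

Splitting on Triage: it can be 11am (20), 12pm (14). Listing each branch's schedules as (Budget, Postmortem, Roadmap, Demo, Sync, Legal, Planning):
Triage=11am: (10am,4pm,12pm,3pm,2pm,1pm,5pm) (10am,4pm,12pm,5pm,2pm,1pm,3pm) (10am,4pm,1pm,3pm,2pm,12pm,5pm) (10am,4pm,1pm,5pm,2pm,12pm,3pm) (10am,4pm,2pm,3pm,12pm,1pm,5pm) (10am,4pm,2pm,3pm,1pm,12pm,5pm) (10am,4pm,2pm,5pm,12pm,1pm,3pm) (10am,4pm,2pm,5pm,1pm,12pm,3pm) (10am,4pm,3pm,12pm,2pm,1pm,5pm) (10am,4pm,3pm,1pm,2pm,12pm,5pm) (10am,4pm,3pm,2pm,12pm,1pm,5pm) (10am,4pm,3pm,2pm,1pm,12pm,5pm) (12pm,4pm,10am,3pm,2pm,1pm,5pm) (12pm,4pm,10am,5pm,2pm,1pm,3pm) (1pm,4pm,10am,3pm,2pm,12pm,5pm) (1pm,4pm,10am,5pm,2pm,12pm,3pm) (2pm,4pm,10am,3pm,12pm,1pm,5pm) (2pm,4pm,10am,3pm,1pm,12pm,5pm) (2pm,4pm,10am,5pm,12pm,1pm,3pm) (2pm,4pm,10am,5pm,1pm,12pm,3pm) — 20.
Triage=12pm: (10am,4pm,11am,3pm,2pm,1pm,5pm) (10am,4pm,11am,5pm,2pm,1pm,3pm) (10am,4pm,1pm,3pm,2pm,11am,5pm) (10am,4pm,1pm,5pm,2pm,11am,3pm) (10am,4pm,2pm,3pm,1pm,11am,5pm) (10am,4pm,2pm,5pm,1pm,11am,3pm) (10am,4pm,3pm,1pm,2pm,11am,5pm) (10am,4pm,3pm,2pm,1pm,11am,5pm) (11am,4pm,10am,3pm,2pm,1pm,5pm) (11am,4pm,10am,5pm,2pm,1pm,3pm) (1pm,4pm,10am,3pm,2pm,11am,5pm) (1pm,4pm,10am,5pm,2pm,11am,3pm) (2pm,4pm,10am,3pm,1pm,11am,5pm) (2pm,4pm,10am,5pm,1pm,11am,3pm) — 14.
Summing: 20 + 14 = 34.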